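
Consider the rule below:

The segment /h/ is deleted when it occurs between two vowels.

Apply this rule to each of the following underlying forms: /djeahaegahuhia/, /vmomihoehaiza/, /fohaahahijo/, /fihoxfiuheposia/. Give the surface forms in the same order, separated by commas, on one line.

/djeahaegahuhia/: /h/ occurs between vowels /a/ and /a/, so it deletes. /h/ occurs between vowels /a/ and /u/, so it deletes. /h/ occurs between vowels /u/ and /i/, so it deletes. → [djeaaegauia].
/vmomihoehaiza/: /h/ occurs between vowels /i/ and /o/, so it deletes. /h/ occurs between vowels /e/ and /a/, so it deletes. → [vmomioeaiza].
/fohaahahijo/: /h/ occurs between vowels /o/ and /a/, so it deletes. /h/ occurs between vowels /a/ and /a/, so it deletes. /h/ occurs between vowels /a/ and /i/, so it deletes. → [foaaaijo].
/fihoxfiuheposia/: /h/ occurs between vowels /i/ and /o/, so it deletes. /h/ occurs between vowels /u/ and /e/, so it deletes. → [fioxfiueposia].

djeaaegauia, vmomioeaiza, foaaaijo, fioxfiueposia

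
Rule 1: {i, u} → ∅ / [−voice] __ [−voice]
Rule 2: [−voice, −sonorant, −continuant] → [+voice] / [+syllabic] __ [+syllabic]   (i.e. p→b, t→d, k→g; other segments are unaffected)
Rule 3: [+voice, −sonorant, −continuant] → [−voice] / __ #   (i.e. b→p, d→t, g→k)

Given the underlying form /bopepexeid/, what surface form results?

Rule 1 (high vowel syncope): no segment meets the environment; /bopepexeid/ is unchanged.
Rule 2 (intervocalic voicing): /p/ is a voiceless stop between vowels /o/ and /e/, so it voices to [b]. /p/ is a voiceless stop between vowels /e/ and /e/, so it voices to [b]. /bopepexeid/ → bobebexeid.
Rule 3 (final devoicing): /d/ is a voiced stop in word-final position, so it devoices to [t]. /bobebexeid/ → bobebexeit.

bobebexeit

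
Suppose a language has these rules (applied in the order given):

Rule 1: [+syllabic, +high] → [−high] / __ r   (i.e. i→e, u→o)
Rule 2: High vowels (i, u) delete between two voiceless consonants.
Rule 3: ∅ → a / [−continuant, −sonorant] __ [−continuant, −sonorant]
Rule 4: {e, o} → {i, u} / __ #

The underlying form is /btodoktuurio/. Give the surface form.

Rule 1 (pre-rhotic lowering): /u/ is a high vowel immediately before /r/, so it lowers to [o]. /btodoktuurio/ → btodoktuorio.
Rule 2 (high vowel syncope): no segment meets the environment; /btodoktuorio/ is unchanged.
Rule 3 (stop-cluster a-epenthesis): /b/ and /t/ form a stop–stop cluster, so [a] is inserted between them. /k/ and /t/ form a stop–stop cluster, so [a] is inserted between them. /btodoktuorio/ → batodokatuorio.
Rule 4 (final vowel raising): /o/ is a mid vowel in word-final position, so it raises to [u]. /batodokatuorio/ → batodokatuoriu.

batodokatuoriu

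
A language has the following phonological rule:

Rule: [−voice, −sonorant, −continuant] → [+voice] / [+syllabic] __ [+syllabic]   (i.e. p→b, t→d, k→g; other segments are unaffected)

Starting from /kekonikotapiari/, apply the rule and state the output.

Scanning /kekonikotapiari/: /k/ at position 1 is not in the conditioning environment; /k/ is a voiceless stop between vowels /e/ and /o/, so it voices to [g]; /k/ is a voiceless stop between vowels /i/ and /o/, so it voices to [g]; /t/ is a voiceless stop between vowels /o/ and /a/, so it voices to [d]; /p/ is a voiceless stop between vowels /a/ and /i/, so it voices to [b].
Result: [kegonigodabiari].

kegonigodabiari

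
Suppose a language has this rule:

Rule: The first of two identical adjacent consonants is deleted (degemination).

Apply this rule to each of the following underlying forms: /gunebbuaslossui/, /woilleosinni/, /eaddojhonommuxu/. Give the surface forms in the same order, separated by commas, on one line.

gunebuaslosui, woileosini, eadojhonomuxu

/gunebbuaslossui/: /bb/ is a geminate; the first /b/ deletes. /ss/ is a geminate; the first /s/ deletes. → [gunebuaslosui].
/woilleosinni/: /ll/ is a geminate; the first /l/ deletes. /nn/ is a geminate; the first /n/ deletes. → [woileosini].
/eaddojhonommuxu/: /dd/ is a geminate; the first /d/ deletes. /mm/ is a geminate; the first /m/ deletes. → [eadojhonomuxu].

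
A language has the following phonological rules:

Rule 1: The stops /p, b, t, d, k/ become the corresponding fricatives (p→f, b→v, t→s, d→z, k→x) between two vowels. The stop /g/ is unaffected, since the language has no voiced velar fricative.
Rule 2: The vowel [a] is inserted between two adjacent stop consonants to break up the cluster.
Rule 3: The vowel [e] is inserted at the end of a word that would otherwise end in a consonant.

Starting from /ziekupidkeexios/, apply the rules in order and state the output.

ziexufidakeexiose

Rule 1 (intervocalic spirantization): /k/ is a stop between vowels /e/ and /u/, so it spirantizes to the fricative [x]. /p/ is a stop between vowels /u/ and /i/, so it spirantizes to the fricative [f]. /ziekupidkeexios/ → ziexufidkeexios.
Rule 2 (stop-cluster a-epenthesis): /d/ and /k/ form a stop–stop cluster, so [a] is inserted between them. /ziexufidkeexios/ → ziexufidakeexios.
Rule 3 (final e-epenthesis): the form ends in the consonant /s/, so [e] is inserted word-finally. /ziexufidakeexios/ → ziexufidakeexiose.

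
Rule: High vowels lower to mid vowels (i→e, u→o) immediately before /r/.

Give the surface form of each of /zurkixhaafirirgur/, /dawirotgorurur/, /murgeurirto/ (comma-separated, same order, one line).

zorkixhaaferergor, dawerotgororor, morgeorerto

/zurkixhaafirirgur/: /u/ is a high vowel immediately before /r/, so it lowers to [o]. /i/ is a high vowel immediately before /r/, so it lowers to [e]. /i/ is a high vowel immediately before /r/, so it lowers to [e]. /u/ is a high vowel immediately before /r/, so it lowers to [o]. → [zorkixhaaferergor].
/dawirotgorurur/: /i/ is a high vowel immediately before /r/, so it lowers to [e]. /u/ is a high vowel immediately before /r/, so it lowers to [o]. /u/ is a high vowel immediately before /r/, so it lowers to [o]. → [dawerotgororor].
/murgeurirto/: /u/ is a high vowel immediately before /r/, so it lowers to [o]. /u/ is a high vowel immediately before /r/, so it lowers to [o]. /i/ is a high vowel immediately before /r/, so it lowers to [e]. → [morgeorerto].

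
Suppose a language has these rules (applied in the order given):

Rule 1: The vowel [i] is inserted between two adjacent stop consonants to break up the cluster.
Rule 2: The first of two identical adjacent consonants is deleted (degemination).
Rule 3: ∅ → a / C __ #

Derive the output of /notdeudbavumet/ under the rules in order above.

notideudibavumeta

Rule 1 (stop-cluster i-epenthesis): /t/ and /d/ form a stop–stop cluster, so [i] is inserted between them. /d/ and /b/ form a stop–stop cluster, so [i] is inserted between them. /notdeudbavumet/ → notideudibavumet.
Rule 2 (degemination): no segment meets the environment; /notideudibavumet/ is unchanged.
Rule 3 (final a-epenthesis): the form ends in the consonant /t/, so [a] is inserted word-finally. /notideudibavumet/ → notideudibavumeta.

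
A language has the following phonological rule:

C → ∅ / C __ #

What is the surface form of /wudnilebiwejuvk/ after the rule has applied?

/k/ is the second consonant of a word-final cluster /vk/, so it deletes.
The other instances of /w/, /d/, /n/, /l/, /b/, /j/, /v/ do not occur in the required environment and remain unchanged.
Surface form: [wudnilebiwejuv].

wudnilebiwejuv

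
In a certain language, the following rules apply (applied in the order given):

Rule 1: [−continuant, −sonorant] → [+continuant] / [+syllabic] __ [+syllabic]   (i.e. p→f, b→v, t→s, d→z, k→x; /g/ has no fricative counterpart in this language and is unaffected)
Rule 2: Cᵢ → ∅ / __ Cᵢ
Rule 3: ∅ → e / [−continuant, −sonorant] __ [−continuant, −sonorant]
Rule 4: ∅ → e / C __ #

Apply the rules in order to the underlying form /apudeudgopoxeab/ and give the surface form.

afuzeudegofoxeabe

Rule 1 (intervocalic spirantization): /p/ is a stop between vowels /a/ and /u/, so it spirantizes to the fricative [f]. /d/ is a stop between vowels /u/ and /e/, so it spirantizes to the fricative [z]. /p/ is a stop between vowels /o/ and /o/, so it spirantizes to the fricative [f]. /apudeudgopoxeab/ → afuzeudgofoxeab.
Rule 2 (degemination): no segment meets the environment; /afuzeudgofoxeab/ is unchanged.
Rule 3 (stop-cluster e-epenthesis): /d/ and /g/ form a stop–stop cluster, so [e] is inserted between them. /afuzeudgofoxeab/ → afuzeudegofoxeab.
Rule 4 (final e-epenthesis): the form ends in the consonant /b/, so [e] is inserted word-finally. /afuzeudegofoxeab/ → afuzeudegofoxeabe.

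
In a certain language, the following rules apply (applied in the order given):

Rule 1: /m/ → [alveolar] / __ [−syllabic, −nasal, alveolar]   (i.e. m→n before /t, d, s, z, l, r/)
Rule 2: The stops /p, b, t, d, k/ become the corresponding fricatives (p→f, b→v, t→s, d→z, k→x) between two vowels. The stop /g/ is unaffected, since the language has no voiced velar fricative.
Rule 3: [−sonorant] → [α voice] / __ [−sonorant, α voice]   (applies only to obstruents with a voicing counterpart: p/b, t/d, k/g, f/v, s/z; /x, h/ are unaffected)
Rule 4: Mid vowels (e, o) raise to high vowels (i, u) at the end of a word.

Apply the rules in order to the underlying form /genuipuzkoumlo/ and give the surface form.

genuifuskounlu

Rule 1 (nasal place assimilation): /m/ precedes the alveolar consonant /l/, so it assimilates in place to [n]. /genuipuzkoumlo/ → genuipuzkounlo.
Rule 2 (intervocalic spirantization): /p/ is a stop between vowels /i/ and /u/, so it spirantizes to the fricative [f]. /genuipuzkounlo/ → genuifuzkounlo.
Rule 3 (regressive voicing assimilation): /z/ precedes the voiceless obstruent /k/, so it devoices to [s] by assimilation. /genuifuzkounlo/ → genuifuskounlo.
Rule 4 (final vowel raising): /o/ is a mid vowel in word-final position, so it raises to [u]. /genuifuskounlo/ → genuifuskounlu.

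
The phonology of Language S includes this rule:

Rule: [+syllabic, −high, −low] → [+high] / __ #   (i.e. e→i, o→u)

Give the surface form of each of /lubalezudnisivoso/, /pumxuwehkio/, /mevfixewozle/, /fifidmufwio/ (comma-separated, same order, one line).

lubalezudnisivosu, pumxuwehkiu, mevfixewozli, fifidmufwiu

/lubalezudnisivoso/: /o/ is a mid vowel in word-final position, so it raises to [u]. → [lubalezudnisivosu].
/pumxuwehkio/: /o/ is a mid vowel in word-final position, so it raises to [u]. → [pumxuwehkiu].
/mevfixewozle/: /e/ is a mid vowel in word-final position, so it raises to [i]. → [mevfixewozli].
/fifidmufwio/: /o/ is a mid vowel in word-final position, so it raises to [u]. → [fifidmufwiu].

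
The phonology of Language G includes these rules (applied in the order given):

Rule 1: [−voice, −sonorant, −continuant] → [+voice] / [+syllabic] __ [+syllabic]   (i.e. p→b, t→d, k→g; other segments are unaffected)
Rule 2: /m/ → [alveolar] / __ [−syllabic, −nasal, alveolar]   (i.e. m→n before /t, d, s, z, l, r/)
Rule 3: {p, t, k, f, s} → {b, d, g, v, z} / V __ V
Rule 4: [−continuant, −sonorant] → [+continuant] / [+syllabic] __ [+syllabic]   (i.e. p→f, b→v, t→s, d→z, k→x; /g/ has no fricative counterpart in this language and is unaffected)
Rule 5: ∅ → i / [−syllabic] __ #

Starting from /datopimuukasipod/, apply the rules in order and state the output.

dazovimuugazivodi

Rule 1 (intervocalic voicing): /t/ is a voiceless stop between vowels /a/ and /o/, so it voices to [d]. /p/ is a voiceless stop between vowels /o/ and /i/, so it voices to [b]. /k/ is a voiceless stop between vowels /u/ and /a/, so it voices to [g]. /p/ is a voiceless stop between vowels /i/ and /o/, so it voices to [b]. /datopimuukasipod/ → dadobimuugasibod.
Rule 2 (nasal place assimilation): no segment meets the environment; /dadobimuugasibod/ is unchanged.
Rule 3 (intervocalic voicing): /s/ is a voiceless obstruent between vowels /a/ and /i/, so it voices to [z]. /dadobimuugasibod/ → dadobimuugazibod.
Rule 4 (intervocalic spirantization): /d/ is a stop between vowels /a/ and /o/, so it spirantizes to the fricative [z]. /b/ is a stop between vowels /o/ and /i/, so it spirantizes to the fricative [v]. /b/ is a stop between vowels /i/ and /o/, so it spirantizes to the fricative [v]. /dadobimuugazibod/ → dazovimuugazivod.
Rule 5 (final i-epenthesis): the form ends in the consonant /d/, so [i] is inserted word-finally. /dazovimuugazivod/ → dazovimuugazivodi.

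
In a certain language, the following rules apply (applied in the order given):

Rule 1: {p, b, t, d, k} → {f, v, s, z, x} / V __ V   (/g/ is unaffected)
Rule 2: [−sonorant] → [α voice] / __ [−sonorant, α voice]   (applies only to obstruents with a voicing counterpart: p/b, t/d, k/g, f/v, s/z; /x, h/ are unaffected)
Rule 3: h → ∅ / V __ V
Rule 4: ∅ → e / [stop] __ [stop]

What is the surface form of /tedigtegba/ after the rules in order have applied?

Rule 1 (intervocalic spirantization): /d/ is a stop between vowels /e/ and /i/, so it spirantizes to the fricative [z]. /tedigtegba/ → tezigtegba.
Rule 2 (regressive voicing assimilation): /g/ precedes the voiceless obstruent /t/, so it devoices to [k] by assimilation. /tezigtegba/ → teziktegba.
Rule 3 (intervocalic h-deletion): no segment meets the environment; /teziktegba/ is unchanged.
Rule 4 (stop-cluster e-epenthesis): /k/ and /t/ form a stop–stop cluster, so [e] is inserted between them. /g/ and /b/ form a stop–stop cluster, so [e] is inserted between them. /teziktegba/ → teziketegeba.

teziketegeba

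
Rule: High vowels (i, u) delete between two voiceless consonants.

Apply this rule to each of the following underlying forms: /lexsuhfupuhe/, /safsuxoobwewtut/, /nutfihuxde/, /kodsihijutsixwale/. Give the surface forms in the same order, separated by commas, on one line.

lexshfphe, safsxoobwewtt, nutfhxde, kodshijutsxwale

/lexsuhfupuhe/: /u/ is a high vowel flanked by voiceless consonants /s/ and /h/, so it deletes. /u/ is a high vowel flanked by voiceless consonants /f/ and /p/, so it deletes. /u/ is a high vowel flanked by voiceless consonants /p/ and /h/, so it deletes. → [lexshfphe].
/safsuxoobwewtut/: /u/ is a high vowel flanked by voiceless consonants /s/ and /x/, so it deletes. /u/ is a high vowel flanked by voiceless consonants /t/ and /t/, so it deletes. → [safsxoobwewtt].
/nutfihuxde/: /i/ is a high vowel flanked by voiceless consonants /f/ and /h/, so it deletes. /u/ is a high vowel flanked by voiceless consonants /h/ and /x/, so it deletes. → [nutfhxde].
/kodsihijutsixwale/: /i/ is a high vowel flanked by voiceless consonants /s/ and /h/, so it deletes. /i/ is a high vowel flanked by voiceless consonants /s/ and /x/, so it deletes. → [kodshijutsxwale].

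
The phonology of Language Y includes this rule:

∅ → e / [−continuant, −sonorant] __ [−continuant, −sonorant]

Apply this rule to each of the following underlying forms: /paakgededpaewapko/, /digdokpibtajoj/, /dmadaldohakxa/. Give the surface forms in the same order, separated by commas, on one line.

paakegededepaewapeko, digedokepibetajoj, dmadaldohakxa

/paakgededpaewapko/: /k/ and /g/ form a stop–stop cluster, so [e] is inserted between them. /d/ and /p/ form a stop–stop cluster, so [e] is inserted between them. /p/ and /k/ form a stop–stop cluster, so [e] is inserted between them. → [paakegededepaewapeko].
/digdokpibtajoj/: /g/ and /d/ form a stop–stop cluster, so [e] is inserted between them. /k/ and /p/ form a stop–stop cluster, so [e] is inserted between them. /b/ and /t/ form a stop–stop cluster, so [e] is inserted between them. → [digedokepibetajoj].
/dmadaldohakxa/: the rule's environment is not met; surfaces unchanged as [dmadaldohakxa].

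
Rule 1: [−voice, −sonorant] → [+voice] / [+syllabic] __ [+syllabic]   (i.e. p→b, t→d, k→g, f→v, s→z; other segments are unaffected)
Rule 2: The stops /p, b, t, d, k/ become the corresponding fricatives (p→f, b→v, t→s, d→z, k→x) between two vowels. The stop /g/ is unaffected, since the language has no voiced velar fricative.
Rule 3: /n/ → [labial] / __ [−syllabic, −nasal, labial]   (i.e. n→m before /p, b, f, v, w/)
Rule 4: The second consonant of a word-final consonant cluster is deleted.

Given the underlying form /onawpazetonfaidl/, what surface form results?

Rule 1 (intervocalic voicing): /t/ is a voiceless obstruent between vowels /e/ and /o/, so it voices to [d]. /onawpazetonfaidl/ → onawpazedonfaidl.
Rule 2 (intervocalic spirantization): /d/ is a stop between vowels /e/ and /o/, so it spirantizes to the fricative [z]. /onawpazedonfaidl/ → onawpazezonfaidl.
Rule 3 (nasal place assimilation): /n/ precedes the labial consonant /f/, so it assimilates in place to [m]. /onawpazezonfaidl/ → onawpazezomfaidl.
Rule 4 (final cluster simplification): /l/ is the second consonant of a word-final cluster /dl/, so it deletes. /onawpazezomfaidl/ → onawpazezomfaid.

onawpazezomfaid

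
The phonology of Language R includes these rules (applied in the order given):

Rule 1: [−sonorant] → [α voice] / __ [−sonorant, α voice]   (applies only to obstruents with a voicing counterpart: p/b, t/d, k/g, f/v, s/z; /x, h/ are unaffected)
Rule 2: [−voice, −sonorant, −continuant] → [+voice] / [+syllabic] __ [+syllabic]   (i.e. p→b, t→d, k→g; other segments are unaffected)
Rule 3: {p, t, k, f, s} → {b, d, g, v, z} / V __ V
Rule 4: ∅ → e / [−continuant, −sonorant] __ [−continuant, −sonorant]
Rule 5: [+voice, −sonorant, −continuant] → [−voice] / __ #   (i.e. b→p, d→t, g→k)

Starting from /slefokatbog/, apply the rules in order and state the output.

Rule 1 (regressive voicing assimilation): /t/ precedes the voiced obstruent /b/, so it voices to [d] by assimilation. /slefokatbog/ → slefokadbog.
Rule 2 (intervocalic voicing): /k/ is a voiceless stop between vowels /o/ and /a/, so it voices to [g]. /slefokadbog/ → slefogadbog.
Rule 3 (intervocalic voicing): /f/ is a voiceless obstruent between vowels /e/ and /o/, so it voices to [v]. /slefogadbog/ → slevogadbog.
Rule 4 (stop-cluster e-epenthesis): /d/ and /b/ form a stop–stop cluster, so [e] is inserted between them. /slevogadbog/ → slevogadebog.
Rule 5 (final devoicing): /g/ is a voiced stop in word-final position, so it devoices to [k]. /slevogadebog/ → slevogadebok.

slevogadebok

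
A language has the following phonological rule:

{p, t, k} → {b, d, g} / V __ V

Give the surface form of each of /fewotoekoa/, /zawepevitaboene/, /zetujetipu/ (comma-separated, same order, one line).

fewodoegoa, zawebevidaboene, zedujedibu

/fewotoekoa/: /t/ is a voiceless stop between vowels /o/ and /o/, so it voices to [d]. /k/ is a voiceless stop between vowels /e/ and /o/, so it voices to [g]. → [fewodoegoa].
/zawepevitaboene/: /p/ is a voiceless stop between vowels /e/ and /e/, so it voices to [b]. /t/ is a voiceless stop between vowels /i/ and /a/, so it voices to [d]. → [zawebevidaboene].
/zetujetipu/: /t/ is a voiceless stop between vowels /e/ and /u/, so it voices to [d]. /t/ is a voiceless stop between vowels /e/ and /i/, so it voices to [d]. /p/ is a voiceless stop between vowels /i/ and /u/, so it voices to [b]. → [zedujedibu].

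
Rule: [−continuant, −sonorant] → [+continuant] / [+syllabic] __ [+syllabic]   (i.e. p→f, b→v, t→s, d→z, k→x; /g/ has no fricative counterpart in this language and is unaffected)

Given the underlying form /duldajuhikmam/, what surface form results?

No segment of /duldajuhikmam/ meets the structural description of the rule, so the form surfaces unchanged.

duldajuhikmam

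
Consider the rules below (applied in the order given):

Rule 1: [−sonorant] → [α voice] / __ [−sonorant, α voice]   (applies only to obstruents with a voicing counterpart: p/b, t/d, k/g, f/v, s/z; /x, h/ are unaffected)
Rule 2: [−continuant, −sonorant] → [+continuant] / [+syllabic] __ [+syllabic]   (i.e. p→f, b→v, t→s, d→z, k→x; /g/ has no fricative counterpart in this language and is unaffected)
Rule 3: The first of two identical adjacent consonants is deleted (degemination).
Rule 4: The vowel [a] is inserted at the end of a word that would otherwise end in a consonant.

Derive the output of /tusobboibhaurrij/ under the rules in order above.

tusoboiphaurija

Rule 1 (regressive voicing assimilation): /b/ precedes the voiceless obstruent /h/, so it devoices to [p] by assimilation. /tusobboibhaurrij/ → tusobboiphaurrij.
Rule 2 (intervocalic spirantization): no segment meets the environment; /tusobboiphaurrij/ is unchanged.
Rule 3 (degemination): /bb/ is a geminate; the first /b/ deletes. /rr/ is a geminate; the first /r/ deletes. /tusobboiphaurrij/ → tusoboiphaurij.
Rule 4 (final a-epenthesis): the form ends in the consonant /j/, so [a] is inserted word-finally. /tusoboiphaurij/ → tusoboiphaurija.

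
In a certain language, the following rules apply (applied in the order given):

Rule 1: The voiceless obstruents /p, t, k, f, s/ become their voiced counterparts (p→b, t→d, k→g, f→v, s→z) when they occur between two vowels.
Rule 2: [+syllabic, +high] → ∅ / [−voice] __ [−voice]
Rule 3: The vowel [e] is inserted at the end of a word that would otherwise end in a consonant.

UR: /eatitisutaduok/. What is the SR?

eadidizudaduoke

Rule 1 (intervocalic voicing): /t/ is a voiceless obstruent between vowels /a/ and /i/, so it voices to [d]. /t/ is a voiceless obstruent between vowels /i/ and /i/, so it voices to [d]. /s/ is a voiceless obstruent between vowels /i/ and /u/, so it voices to [z]. /t/ is a voiceless obstruent between vowels /u/ and /a/, so it voices to [d]. /eatitisutaduok/ → eadidizudaduok.
Rule 2 (high vowel syncope): no segment meets the environment; /eadidizudaduok/ is unchanged.
Rule 3 (final e-epenthesis): the form ends in the consonant /k/, so [e] is inserted word-finally. /eadidizudaduok/ → eadidizudaduoke.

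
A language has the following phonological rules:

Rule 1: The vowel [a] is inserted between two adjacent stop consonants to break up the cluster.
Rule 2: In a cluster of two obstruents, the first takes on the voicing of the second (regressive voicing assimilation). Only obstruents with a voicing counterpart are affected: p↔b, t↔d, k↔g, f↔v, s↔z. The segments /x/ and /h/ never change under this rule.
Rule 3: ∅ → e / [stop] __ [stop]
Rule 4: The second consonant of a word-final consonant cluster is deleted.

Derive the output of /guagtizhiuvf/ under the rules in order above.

guagatishiuf

Rule 1 (stop-cluster a-epenthesis): /g/ and /t/ form a stop–stop cluster, so [a] is inserted between them. /guagtizhiuvf/ → guagatizhiuvf.
Rule 2 (regressive voicing assimilation): /z/ precedes the voiceless obstruent /h/, so it devoices to [s] by assimilation. /v/ precedes the voiceless obstruent /f/, so it devoices to [f] by assimilation. /guagatizhiuvf/ → guagatishiuff.
Rule 3 (stop-cluster e-epenthesis): no segment meets the environment; /guagatishiuff/ is unchanged.
Rule 4 (final cluster simplification): /f/ is the second consonant of a word-final cluster /ff/, so it deletes. /guagatishiuff/ → guagatishiuf.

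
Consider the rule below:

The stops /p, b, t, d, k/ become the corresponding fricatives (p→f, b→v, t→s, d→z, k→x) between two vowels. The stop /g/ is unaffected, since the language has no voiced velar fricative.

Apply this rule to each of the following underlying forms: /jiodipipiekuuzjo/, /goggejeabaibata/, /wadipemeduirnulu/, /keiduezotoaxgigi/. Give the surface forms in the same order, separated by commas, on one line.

/jiodipipiekuuzjo/: /d/ is a stop between vowels /o/ and /i/, so it spirantizes to the fricative [z]. /p/ is a stop between vowels /i/ and /i/, so it spirantizes to the fricative [f]. /p/ is a stop between vowels /i/ and /i/, so it spirantizes to the fricative [f]. /k/ is a stop between vowels /e/ and /u/, so it spirantizes to the fricative [x]. → [jiozififiexuuzjo].
/goggejeabaibata/: /b/ is a stop between vowels /a/ and /a/, so it spirantizes to the fricative [v]. /b/ is a stop between vowels /i/ and /a/, so it spirantizes to the fricative [v]. /t/ is a stop between vowels /a/ and /a/, so it spirantizes to the fricative [s]. → [goggejeavaivasa].
/wadipemeduirnulu/: /d/ is a stop between vowels /a/ and /i/, so it spirantizes to the fricative [z]. /p/ is a stop between vowels /i/ and /e/, so it spirantizes to the fricative [f]. /d/ is a stop between vowels /e/ and /u/, so it spirantizes to the fricative [z]. → [wazifemezuirnulu].
/keiduezotoaxgigi/: /d/ is a stop between vowels /i/ and /u/, so it spirantizes to the fricative [z]. /t/ is a stop between vowels /o/ and /o/, so it spirantizes to the fricative [s]. → [keizuezosoaxgigi].

jiozififiexuuzjo, goggejeavaivasa, wazifemezuirnulu, keizuezosoaxgigi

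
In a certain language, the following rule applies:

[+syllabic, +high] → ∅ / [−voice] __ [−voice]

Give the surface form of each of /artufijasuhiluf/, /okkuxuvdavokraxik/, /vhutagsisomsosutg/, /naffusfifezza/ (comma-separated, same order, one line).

artfijashiluf, okkxuvdavokraxk, vhtagssomsostg, naffsffezza

/artufijasuhiluf/: /u/ is a high vowel flanked by voiceless consonants /t/ and /f/, so it deletes. /u/ is a high vowel flanked by voiceless consonants /s/ and /h/, so it deletes. → [artfijashiluf].
/okkuxuvdavokraxik/: /u/ is a high vowel flanked by voiceless consonants /k/ and /x/, so it deletes. /i/ is a high vowel flanked by voiceless consonants /x/ and /k/, so it deletes. → [okkxuvdavokraxk].
/vhutagsisomsosutg/: /u/ is a high vowel flanked by voiceless consonants /h/ and /t/, so it deletes. /i/ is a high vowel flanked by voiceless consonants /s/ and /s/, so it deletes. /u/ is a high vowel flanked by voiceless consonants /s/ and /t/, so it deletes. → [vhtagssomsostg].
/naffusfifezza/: /u/ is a high vowel flanked by voiceless consonants /f/ and /s/, so it deletes. /i/ is a high vowel flanked by voiceless consonants /f/ and /f/, so it deletes. → [naffsffezza].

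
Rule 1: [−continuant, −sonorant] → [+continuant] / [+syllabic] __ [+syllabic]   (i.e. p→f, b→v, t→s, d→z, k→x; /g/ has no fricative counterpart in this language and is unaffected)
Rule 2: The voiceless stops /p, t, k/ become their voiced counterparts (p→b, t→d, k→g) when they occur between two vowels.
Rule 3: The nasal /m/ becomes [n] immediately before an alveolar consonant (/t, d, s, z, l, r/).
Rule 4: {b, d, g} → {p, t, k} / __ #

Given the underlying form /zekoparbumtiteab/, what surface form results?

Rule 1 (intervocalic spirantization): /k/ is a stop between vowels /e/ and /o/, so it spirantizes to the fricative [x]. /p/ is a stop between vowels /o/ and /a/, so it spirantizes to the fricative [f]. /t/ is a stop between vowels /i/ and /e/, so it spirantizes to the fricative [s]. /zekoparbumtiteab/ → zexofarbumtiseab.
Rule 2 (intervocalic voicing): no segment meets the environment; /zexofarbumtiseab/ is unchanged.
Rule 3 (nasal place assimilation): /m/ precedes the alveolar consonant /t/, so it assimilates in place to [n]. /zexofarbumtiseab/ → zexofarbuntiseab.
Rule 4 (final devoicing): /b/ is a voiced stop in word-final position, so it devoices to [p]. /zexofarbuntiseab/ → zexofarbuntiseap.

zexofarbuntiseap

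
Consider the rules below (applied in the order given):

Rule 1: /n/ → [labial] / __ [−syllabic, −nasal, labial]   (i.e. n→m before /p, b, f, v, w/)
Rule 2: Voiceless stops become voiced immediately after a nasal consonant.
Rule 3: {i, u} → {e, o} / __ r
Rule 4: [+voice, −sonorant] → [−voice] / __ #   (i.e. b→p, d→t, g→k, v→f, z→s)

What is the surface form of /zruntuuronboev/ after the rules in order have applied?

zrunduoromboef

Rule 1 (nasal place assimilation): /n/ precedes the labial consonant /b/, so it assimilates in place to [m]. /zruntuuronboev/ → zruntuuromboev.
Rule 2 (post-nasal voicing): /t/ is a voiceless stop immediately after the nasal /n/, so it voices to [d]. /zruntuuromboev/ → zrunduuromboev.
Rule 3 (pre-rhotic lowering): /u/ is a high vowel immediately before /r/, so it lowers to [o]. /zrunduuromboev/ → zrunduoromboev.
Rule 4 (final devoicing): /v/ is a voiced obstruent in word-final position, so it devoices to [f]. /zrunduoromboev/ → zrunduoromboef.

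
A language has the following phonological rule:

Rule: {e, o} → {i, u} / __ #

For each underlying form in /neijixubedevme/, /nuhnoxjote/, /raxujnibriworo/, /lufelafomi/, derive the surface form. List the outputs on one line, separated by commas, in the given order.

/neijixubedevme/: /e/ is a mid vowel in word-final position, so it raises to [i]. → [neijixubedevmi].
/nuhnoxjote/: /e/ is a mid vowel in word-final position, so it raises to [i]. → [nuhnoxjoti].
/raxujnibriworo/: /o/ is a mid vowel in word-final position, so it raises to [u]. → [raxujnibriworu].
/lufelafomi/: the rule's environment is not met; surfaces unchanged as [lufelafomi].

neijixubedevmi, nuhnoxjoti, raxujnibriworu, lufelafomi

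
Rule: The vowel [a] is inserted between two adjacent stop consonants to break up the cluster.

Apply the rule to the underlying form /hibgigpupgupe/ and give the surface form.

hibagigapupagupe

/b/ and /g/ form a stop–stop cluster, so [a] is inserted between them.
/g/ and /p/ form a stop–stop cluster, so [a] is inserted between them.
/p/ and /g/ form a stop–stop cluster, so [a] is inserted between them.
Surface form: [hibagigapupagupe].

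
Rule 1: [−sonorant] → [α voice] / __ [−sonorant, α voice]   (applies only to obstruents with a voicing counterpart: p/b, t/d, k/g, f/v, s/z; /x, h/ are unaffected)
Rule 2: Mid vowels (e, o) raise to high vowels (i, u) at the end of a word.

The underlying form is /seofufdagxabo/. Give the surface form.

Rule 1 (regressive voicing assimilation): /f/ precedes the voiced obstruent /d/, so it voices to [v] by assimilation. /g/ precedes the voiceless obstruent /x/, so it devoices to [k] by assimilation. /seofufdagxabo/ → seofuvdakxabo.
Rule 2 (final vowel raising): /o/ is a mid vowel in word-final position, so it raises to [u]. /seofuvdakxabo/ → seofuvdakxabu.

seofuvdakxabu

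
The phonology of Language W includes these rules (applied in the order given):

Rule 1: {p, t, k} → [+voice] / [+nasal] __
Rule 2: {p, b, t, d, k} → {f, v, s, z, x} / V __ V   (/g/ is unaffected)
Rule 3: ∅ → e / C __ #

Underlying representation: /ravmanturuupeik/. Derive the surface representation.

Rule 1 (post-nasal voicing): /t/ is a voiceless stop immediately after the nasal /n/, so it voices to [d]. /ravmanturuupeik/ → ravmanduruupeik.
Rule 2 (intervocalic spirantization): /p/ is a stop between vowels /u/ and /e/, so it spirantizes to the fricative [f]. /ravmanduruupeik/ → ravmanduruufeik.
Rule 3 (final e-epenthesis): the form ends in the consonant /k/, so [e] is inserted word-finally. /ravmanduruufeik/ → ravmanduruufeike.

ravmanduruufeike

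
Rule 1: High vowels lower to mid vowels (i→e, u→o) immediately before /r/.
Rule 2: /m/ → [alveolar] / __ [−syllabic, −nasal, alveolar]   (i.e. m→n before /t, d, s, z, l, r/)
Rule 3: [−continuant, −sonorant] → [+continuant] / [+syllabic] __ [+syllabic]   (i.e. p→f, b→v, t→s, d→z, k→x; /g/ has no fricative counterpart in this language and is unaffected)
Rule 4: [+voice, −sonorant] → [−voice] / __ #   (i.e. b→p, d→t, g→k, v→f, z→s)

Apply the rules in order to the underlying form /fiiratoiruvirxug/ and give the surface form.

Rule 1 (pre-rhotic lowering): /i/ is a high vowel immediately before /r/, so it lowers to [e]. /i/ is a high vowel immediately before /r/, so it lowers to [e]. /i/ is a high vowel immediately before /r/, so it lowers to [e]. /fiiratoiruvirxug/ → fieratoeruverxug.
Rule 2 (nasal place assimilation): no segment meets the environment; /fieratoeruverxug/ is unchanged.
Rule 3 (intervocalic spirantization): /t/ is a stop between vowels /a/ and /o/, so it spirantizes to the fricative [s]. /fieratoeruverxug/ → fierasoeruverxug.
Rule 4 (final devoicing): /g/ is a voiced obstruent in word-final position, so it devoices to [k]. /fierasoeruverxug/ → fierasoeruverxuk.

fierasoeruverxuk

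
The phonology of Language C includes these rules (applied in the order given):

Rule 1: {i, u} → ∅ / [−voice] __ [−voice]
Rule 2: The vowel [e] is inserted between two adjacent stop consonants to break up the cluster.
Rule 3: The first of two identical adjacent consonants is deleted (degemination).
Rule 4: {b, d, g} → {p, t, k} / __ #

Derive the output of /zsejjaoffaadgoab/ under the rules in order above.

Rule 1 (high vowel syncope): no segment meets the environment; /zsejjaoffaadgoab/ is unchanged.
Rule 2 (stop-cluster e-epenthesis): /d/ and /g/ form a stop–stop cluster, so [e] is inserted between them. /zsejjaoffaadgoab/ → zsejjaoffaadegoab.
Rule 3 (degemination): /jj/ is a geminate; the first /j/ deletes. /ff/ is a geminate; the first /f/ deletes. /zsejjaoffaadegoab/ → zsejaofaadegoab.
Rule 4 (final devoicing): /b/ is a voiced stop in word-final position, so it devoices to [p]. /zsejaofaadegoab/ → zsejaofaadegoap.

zsejaofaadegoap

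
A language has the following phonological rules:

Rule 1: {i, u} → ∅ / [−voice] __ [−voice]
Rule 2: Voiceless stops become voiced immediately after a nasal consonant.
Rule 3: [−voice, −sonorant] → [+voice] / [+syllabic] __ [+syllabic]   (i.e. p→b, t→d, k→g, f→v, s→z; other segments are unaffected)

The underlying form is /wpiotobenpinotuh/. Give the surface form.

Rule 1 (high vowel syncope): /u/ is a high vowel flanked by voiceless consonants /t/ and /h/, so it deletes. /wpiotobenpinotuh/ → wpiotobenpinoth.
Rule 2 (post-nasal voicing): /p/ is a voiceless stop immediately after the nasal /n/, so it voices to [b]. /wpiotobenpinoth/ → wpiotobenbinoth.
Rule 3 (intervocalic voicing): /t/ is a voiceless obstruent between vowels /o/ and /o/, so it voices to [d]. /wpiotobenbinoth/ → wpiodobenbinoth.

wpiodobenbinoth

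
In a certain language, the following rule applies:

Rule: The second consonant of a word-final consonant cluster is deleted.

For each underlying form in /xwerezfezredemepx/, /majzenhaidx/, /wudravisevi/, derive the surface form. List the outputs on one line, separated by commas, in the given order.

/xwerezfezredemepx/: /x/ is the second consonant of a word-final cluster /px/, so it deletes. → [xwerezfezredemep].
/majzenhaidx/: /x/ is the second consonant of a word-final cluster /dx/, so it deletes. → [majzenhaid].
/wudravisevi/: the rule's environment is not met; surfaces unchanged as [wudravisevi].

xwerezfezredemep, majzenhaid, wudravisevi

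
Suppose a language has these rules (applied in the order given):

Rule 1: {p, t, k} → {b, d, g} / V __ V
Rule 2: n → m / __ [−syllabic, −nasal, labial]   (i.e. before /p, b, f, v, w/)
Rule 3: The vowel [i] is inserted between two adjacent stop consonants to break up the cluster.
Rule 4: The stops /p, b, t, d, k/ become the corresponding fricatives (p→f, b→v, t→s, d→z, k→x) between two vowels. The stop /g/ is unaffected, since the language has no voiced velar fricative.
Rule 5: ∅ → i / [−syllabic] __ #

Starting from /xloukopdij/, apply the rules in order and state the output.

xlougofiziji

Rule 1 (intervocalic voicing): /k/ is a voiceless stop between vowels /u/ and /o/, so it voices to [g]. /xloukopdij/ → xlougopdij.
Rule 2 (nasal place assimilation): no segment meets the environment; /xlougopdij/ is unchanged.
Rule 3 (stop-cluster i-epenthesis): /p/ and /d/ form a stop–stop cluster, so [i] is inserted between them. /xlougopdij/ → xlougopidij.
Rule 4 (intervocalic spirantization): /p/ is a stop between vowels /o/ and /i/, so it spirantizes to the fricative [f]. /d/ is a stop between vowels /i/ and /i/, so it spirantizes to the fricative [z]. /xlougopidij/ → xlougofizij.
Rule 5 (final i-epenthesis): the form ends in the consonant /j/, so [i] is inserted word-finally. /xlougofizij/ → xlougofiziji.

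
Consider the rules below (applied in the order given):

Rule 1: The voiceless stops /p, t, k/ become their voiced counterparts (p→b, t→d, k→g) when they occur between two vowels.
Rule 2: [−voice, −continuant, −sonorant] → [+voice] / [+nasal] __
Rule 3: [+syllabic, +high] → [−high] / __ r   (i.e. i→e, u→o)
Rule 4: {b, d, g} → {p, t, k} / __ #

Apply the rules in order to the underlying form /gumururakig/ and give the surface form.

Rule 1 (intervocalic voicing): /k/ is a voiceless stop between vowels /a/ and /i/, so it voices to [g]. /gumururakig/ → gumururagig.
Rule 2 (post-nasal voicing): no segment meets the environment; /gumururagig/ is unchanged.
Rule 3 (pre-rhotic lowering): /u/ is a high vowel immediately before /r/, so it lowers to [o]. /u/ is a high vowel immediately before /r/, so it lowers to [o]. /gumururagig/ → gumororagig.
Rule 4 (final devoicing): /g/ is a voiced stop in word-final position, so it devoices to [k]. /gumororagig/ → gumororagik.

gumororagik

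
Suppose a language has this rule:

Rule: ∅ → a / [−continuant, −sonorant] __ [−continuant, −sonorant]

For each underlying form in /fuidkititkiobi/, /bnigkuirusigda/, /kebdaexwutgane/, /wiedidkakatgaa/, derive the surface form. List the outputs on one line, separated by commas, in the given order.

/fuidkititkiobi/: /d/ and /k/ form a stop–stop cluster, so [a] is inserted between them. /t/ and /k/ form a stop–stop cluster, so [a] is inserted between them. → [fuidakititakiobi].
/bnigkuirusigda/: /g/ and /k/ form a stop–stop cluster, so [a] is inserted between them. /g/ and /d/ form a stop–stop cluster, so [a] is inserted between them. → [bnigakuirusigada].
/kebdaexwutgane/: /b/ and /d/ form a stop–stop cluster, so [a] is inserted between them. /t/ and /g/ form a stop–stop cluster, so [a] is inserted between them. → [kebadaexwutagane].
/wiedidkakatgaa/: /d/ and /k/ form a stop–stop cluster, so [a] is inserted between them. /t/ and /g/ form a stop–stop cluster, so [a] is inserted between them. → [wiedidakakatagaa].

fuidakititakiobi, bnigakuirusigada, kebadaexwutagane, wiedidakakatagaa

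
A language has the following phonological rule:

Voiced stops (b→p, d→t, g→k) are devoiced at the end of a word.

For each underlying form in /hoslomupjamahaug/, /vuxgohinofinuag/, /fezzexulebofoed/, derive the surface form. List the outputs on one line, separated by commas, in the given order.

/hoslomupjamahaug/: /g/ is a voiced stop in word-final position, so it devoices to [k]. → [hoslomupjamahauk].
/vuxgohinofinuag/: /g/ is a voiced stop in word-final position, so it devoices to [k]. → [vuxgohinofinuak].
/fezzexulebofoed/: /d/ is a voiced stop in word-final position, so it devoices to [t]. → [fezzexulebofoet].

hoslomupjamahauk, vuxgohinofinuak, fezzexulebofoet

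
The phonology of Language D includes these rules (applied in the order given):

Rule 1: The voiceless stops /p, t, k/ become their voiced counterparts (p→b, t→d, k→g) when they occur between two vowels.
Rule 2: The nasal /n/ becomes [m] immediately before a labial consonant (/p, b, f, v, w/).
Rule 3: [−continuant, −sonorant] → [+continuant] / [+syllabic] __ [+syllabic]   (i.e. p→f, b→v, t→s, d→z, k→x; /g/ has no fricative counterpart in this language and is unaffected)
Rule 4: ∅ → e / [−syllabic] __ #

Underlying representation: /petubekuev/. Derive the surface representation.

pezuvegueve

Rule 1 (intervocalic voicing): /t/ is a voiceless stop between vowels /e/ and /u/, so it voices to [d]. /k/ is a voiceless stop between vowels /e/ and /u/, so it voices to [g]. /petubekuev/ → pedubeguev.
Rule 2 (nasal place assimilation): no segment meets the environment; /pedubeguev/ is unchanged.
Rule 3 (intervocalic spirantization): /d/ is a stop between vowels /e/ and /u/, so it spirantizes to the fricative [z]. /b/ is a stop between vowels /u/ and /e/, so it spirantizes to the fricative [v]. /pedubeguev/ → pezuveguev.
Rule 4 (final e-epenthesis): the form ends in the consonant /v/, so [e] is inserted word-finally. /pezuveguev/ → pezuvegueve.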